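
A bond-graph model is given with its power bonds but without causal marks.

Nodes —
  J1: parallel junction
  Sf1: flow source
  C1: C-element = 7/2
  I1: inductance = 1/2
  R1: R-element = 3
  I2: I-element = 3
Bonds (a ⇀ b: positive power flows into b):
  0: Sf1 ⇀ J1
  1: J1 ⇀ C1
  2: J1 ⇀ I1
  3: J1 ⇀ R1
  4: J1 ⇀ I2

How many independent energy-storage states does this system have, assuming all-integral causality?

#0 |Sf1  (Sf1 fixes flow; stroke at Sf1)
#1 |J1  (prefer integral on C1)
#2 |I1  (J1 effort already set via bond 1)
#3 |R1  (0-jn J1 has e-setter on 1)
#4 |I2  (0-jn J1 has e-setter on 1)

3  (C1, I1, I2 all integral)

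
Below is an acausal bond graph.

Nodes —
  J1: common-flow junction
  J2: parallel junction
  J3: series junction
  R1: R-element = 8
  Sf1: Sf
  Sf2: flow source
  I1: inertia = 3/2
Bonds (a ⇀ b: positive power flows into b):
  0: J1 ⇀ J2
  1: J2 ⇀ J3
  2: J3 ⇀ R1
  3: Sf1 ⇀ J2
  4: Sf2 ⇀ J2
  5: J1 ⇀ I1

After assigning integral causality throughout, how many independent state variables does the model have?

1  (I1 all integral)

#3 |Sf1  (Sf1 (Sf) sets flow on bond)
#4 |Sf2  (Sf2: flow source, stroke at near end)
#5 |I1  (I1 outputs flow p/I1)
#0 |J1  (1-jn J1 has f-setter on 5)
#1 |J2  (J2: last free bond brings effort in)
#2 |J3  (J3: bond 1 brought flow, rest push out)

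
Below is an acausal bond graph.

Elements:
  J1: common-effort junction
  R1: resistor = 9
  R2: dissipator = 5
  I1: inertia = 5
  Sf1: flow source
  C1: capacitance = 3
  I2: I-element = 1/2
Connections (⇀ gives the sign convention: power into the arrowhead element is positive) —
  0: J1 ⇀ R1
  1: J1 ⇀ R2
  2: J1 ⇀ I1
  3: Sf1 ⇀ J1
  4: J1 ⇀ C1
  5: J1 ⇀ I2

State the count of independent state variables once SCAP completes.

3  (C1, I1, I2 all integral)

β3 →Sf1  (Sf1 (Sf) sets flow on bond)
β2 →I1  (I1: I, integral causality)
β4 →J1  (C1 integral (e out))
β0 →R1  (J1 effort already set via bond 4)
β1 →R2  (J1: bond 4 brought effort, rest push out)
β5 →I2  (common-e at J1 fixed by 4)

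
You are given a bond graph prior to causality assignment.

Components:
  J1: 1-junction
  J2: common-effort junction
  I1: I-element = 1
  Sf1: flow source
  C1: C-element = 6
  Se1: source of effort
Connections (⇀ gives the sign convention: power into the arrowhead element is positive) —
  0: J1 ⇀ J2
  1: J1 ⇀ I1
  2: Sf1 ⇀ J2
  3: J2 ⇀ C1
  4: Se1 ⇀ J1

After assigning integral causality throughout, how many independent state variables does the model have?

2  (C1, I1 all integral)

#2 stroke at Sf1  (Sf1 (Sf) sets flow on bond)
#4 stroke at J1  (Se1 (Se) sets effort on bond)
#1 stroke at I1  (I1 integral (f out))
#0 stroke at J1  (J1: bond 1 brought flow, rest push out)
#3 stroke at J2  (J2 needs exactly one e-in)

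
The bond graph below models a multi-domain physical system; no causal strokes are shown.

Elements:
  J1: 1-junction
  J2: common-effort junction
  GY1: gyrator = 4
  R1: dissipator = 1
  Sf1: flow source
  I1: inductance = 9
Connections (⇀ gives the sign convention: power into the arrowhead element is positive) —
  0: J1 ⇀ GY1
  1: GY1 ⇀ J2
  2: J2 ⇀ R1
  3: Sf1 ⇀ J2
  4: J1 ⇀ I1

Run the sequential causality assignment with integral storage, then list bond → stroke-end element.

b3 stroke→Sf1  (Sf1 (Sf) sets flow on bond)
b4 stroke→I1  (I1 outputs flow p/I1)
b0 stroke→J1  (J1 flow already set via bond 4)
b1 stroke→J2  (through GY1, causality inverts; strokes same side of GY1)
b2 stroke→R1  (J2 effort already set via bond 1)

b0 →J1
b1 →J2
b2 →R1
b3 →Sf1
b4 →I1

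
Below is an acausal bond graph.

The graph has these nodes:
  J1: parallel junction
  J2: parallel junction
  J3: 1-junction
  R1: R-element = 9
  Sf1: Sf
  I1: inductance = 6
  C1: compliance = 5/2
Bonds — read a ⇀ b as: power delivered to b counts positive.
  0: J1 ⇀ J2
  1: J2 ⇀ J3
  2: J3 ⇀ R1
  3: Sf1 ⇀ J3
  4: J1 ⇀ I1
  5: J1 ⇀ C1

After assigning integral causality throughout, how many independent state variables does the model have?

2  (C1, I1 all integral)

β3 →Sf1  (Sf1: flow source, stroke at near end)
β1 →J3  (1-jn J3 has f-setter on 3)
β2 →J3  (J3: bond 3 brought flow, rest push out)
β0 →J2  (only one effort-in slot at J2)
β4 →I1  (I1: I, integral causality)
β5 →J1  (closing 0-jn rule on J1)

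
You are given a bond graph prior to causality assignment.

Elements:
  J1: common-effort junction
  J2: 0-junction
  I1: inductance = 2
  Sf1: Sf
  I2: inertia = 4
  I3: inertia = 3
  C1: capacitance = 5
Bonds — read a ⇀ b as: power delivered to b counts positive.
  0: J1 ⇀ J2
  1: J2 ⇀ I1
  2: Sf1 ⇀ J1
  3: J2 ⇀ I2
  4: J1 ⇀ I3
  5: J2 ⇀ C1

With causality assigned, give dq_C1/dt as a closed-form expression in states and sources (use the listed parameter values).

β2 stroke→Sf1  (Sf1 fixes flow; stroke at Sf1)
β1 stroke→I1  (I1 integral (f out))
β3 stroke→I2  (I2 outputs flow p/I2)
β4 stroke→I3  (prefer integral on I3)
β0 stroke→J1  (J1 needs exactly one e-in)
β5 stroke→J2  (J2 needs exactly one e-in)

dq_C1/dt = F_Sf1 - p_I1/2 - p_I2/4 - p_I3/3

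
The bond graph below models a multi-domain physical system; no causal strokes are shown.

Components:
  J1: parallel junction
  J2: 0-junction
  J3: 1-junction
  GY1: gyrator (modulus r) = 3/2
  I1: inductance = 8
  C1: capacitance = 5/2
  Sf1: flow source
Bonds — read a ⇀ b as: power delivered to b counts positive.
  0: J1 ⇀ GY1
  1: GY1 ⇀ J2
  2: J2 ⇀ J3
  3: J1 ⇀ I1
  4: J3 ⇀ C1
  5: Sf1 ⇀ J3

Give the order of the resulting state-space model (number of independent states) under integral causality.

#5 →Sf1  (Sf1: flow source, stroke at near end)
#2 →J3  (common-f at J3 fixed by 5)
#4 →J3  (1-jn J3 has f-setter on 5)
#1 →J2  (J2 needs exactly one e-in)
#0 →J1  (GY1: gyrator matches bond 1)
#3 →I1  (J1 effort already set via bond 0)

2  (C1, I1 all integral)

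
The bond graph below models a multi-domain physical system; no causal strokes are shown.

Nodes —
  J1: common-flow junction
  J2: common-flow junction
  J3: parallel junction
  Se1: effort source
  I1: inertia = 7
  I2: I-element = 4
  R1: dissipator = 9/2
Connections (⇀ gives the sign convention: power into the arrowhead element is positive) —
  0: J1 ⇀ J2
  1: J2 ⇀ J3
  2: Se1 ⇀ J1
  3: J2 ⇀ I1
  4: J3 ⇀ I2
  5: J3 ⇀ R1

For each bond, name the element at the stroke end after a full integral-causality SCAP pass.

b2 |J1  (Se1 (Se) sets effort on bond)
b0 |J2  (J1 needs exactly one f-in)
b3 |I1  (I1: I, integral causality)
b1 |J2  (common-f at J2 fixed by 3)
b4 |I2  (I2 outputs flow p/I2)
b5 |J3  (J3: last free bond brings effort in)

β0 →J2
β1 →J2
β2 →J1
β3 →I1
β4 →I2
β5 →J3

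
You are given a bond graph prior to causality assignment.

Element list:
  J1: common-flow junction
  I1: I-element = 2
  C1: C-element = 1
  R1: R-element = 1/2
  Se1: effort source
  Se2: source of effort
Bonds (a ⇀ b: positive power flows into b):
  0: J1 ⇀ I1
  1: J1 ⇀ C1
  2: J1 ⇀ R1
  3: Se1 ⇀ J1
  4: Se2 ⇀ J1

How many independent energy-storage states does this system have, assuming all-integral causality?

#3 →J1  (Se1 (Se) sets effort on bond)
#4 →J1  (Se2: effort source, stroke at far end)
#0 →I1  (I1 integral (f out))
#1 →J1  (J1: bond 0 brought flow, rest push out)
#2 →J1  (J1: bond 0 brought flow, rest push out)

2  (C1, I1 all integral)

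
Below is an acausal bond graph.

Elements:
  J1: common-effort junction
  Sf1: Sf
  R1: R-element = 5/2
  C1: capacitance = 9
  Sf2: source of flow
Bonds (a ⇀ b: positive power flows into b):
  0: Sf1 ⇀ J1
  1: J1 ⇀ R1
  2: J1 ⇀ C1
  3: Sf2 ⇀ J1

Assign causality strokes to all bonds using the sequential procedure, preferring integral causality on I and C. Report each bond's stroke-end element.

β0 |Sf1  (Sf1 (Sf) sets flow on bond)
β3 |Sf2  (Sf2 (Sf) sets flow on bond)
β2 |J1  (C1: C, integral causality)
β1 |R1  (common-e at J1 fixed by 2)

bond 0 |Sf1
bond 1 |R1
bond 2 |J1
bond 3 |Sf2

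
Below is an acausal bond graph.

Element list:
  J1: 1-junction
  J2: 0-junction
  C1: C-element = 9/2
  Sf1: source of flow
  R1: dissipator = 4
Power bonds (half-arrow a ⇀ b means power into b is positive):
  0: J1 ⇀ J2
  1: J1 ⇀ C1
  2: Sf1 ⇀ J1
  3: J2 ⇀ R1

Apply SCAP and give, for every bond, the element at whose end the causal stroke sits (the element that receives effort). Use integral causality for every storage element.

β0 stroke at J1
β1 stroke at J1
β2 stroke at Sf1
β3 stroke at J2

#2 |Sf1  (Sf1: flow source, stroke at near end)
#0 |J1  (1-jn J1 has f-setter on 2)
#1 |J1  (common-f at J1 fixed by 2)
#3 |J2  (J2: last free bond brings effort in)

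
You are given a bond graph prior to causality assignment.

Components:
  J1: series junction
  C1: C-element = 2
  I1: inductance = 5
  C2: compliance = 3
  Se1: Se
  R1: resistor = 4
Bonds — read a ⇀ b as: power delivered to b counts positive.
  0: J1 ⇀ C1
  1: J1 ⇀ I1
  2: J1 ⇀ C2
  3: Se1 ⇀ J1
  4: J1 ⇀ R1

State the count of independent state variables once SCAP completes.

3  (C1, C2, I1 all integral)

b3 |J1  (Se1 (Se) sets effort on bond)
b0 |J1  (prefer integral on C1)
b1 |I1  (prefer integral on I1)
b2 |J1  (1-jn J1 has f-setter on 1)
b4 |J1  (1-jn J1 has f-setter on 1)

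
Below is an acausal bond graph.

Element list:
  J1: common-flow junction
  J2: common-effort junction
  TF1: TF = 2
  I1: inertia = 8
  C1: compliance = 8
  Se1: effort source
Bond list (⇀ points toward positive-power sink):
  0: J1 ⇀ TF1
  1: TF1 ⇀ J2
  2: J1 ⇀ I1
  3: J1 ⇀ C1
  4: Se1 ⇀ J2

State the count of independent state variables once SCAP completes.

β4 stroke→J2  (Se1 fixes effort; stroke away)
β1 stroke→TF1  (J2 effort already set via bond 4)
β0 stroke→J1  (through TF1, causality passes straight; one stroke at TF1)
β2 stroke→I1  (I1 integral (f out))
β3 stroke→J1  (J1 flow already set via bond 2)

2  (C1, I1 all integral)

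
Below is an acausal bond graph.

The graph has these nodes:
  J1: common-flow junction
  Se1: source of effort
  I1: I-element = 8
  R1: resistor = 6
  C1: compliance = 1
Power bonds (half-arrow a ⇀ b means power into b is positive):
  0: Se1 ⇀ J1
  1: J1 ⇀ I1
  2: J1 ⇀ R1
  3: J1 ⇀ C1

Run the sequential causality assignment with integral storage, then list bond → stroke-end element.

bond 0 stroke at J1  (Se1 (Se) sets effort on bond)
bond 1 stroke at I1  (I1 outputs flow p/I1)
bond 2 stroke at J1  (J1 flow already set via bond 1)
bond 3 stroke at J1  (J1: bond 1 brought flow, rest push out)

b0 →J1
b1 →I1
b2 →J1
b3 →J1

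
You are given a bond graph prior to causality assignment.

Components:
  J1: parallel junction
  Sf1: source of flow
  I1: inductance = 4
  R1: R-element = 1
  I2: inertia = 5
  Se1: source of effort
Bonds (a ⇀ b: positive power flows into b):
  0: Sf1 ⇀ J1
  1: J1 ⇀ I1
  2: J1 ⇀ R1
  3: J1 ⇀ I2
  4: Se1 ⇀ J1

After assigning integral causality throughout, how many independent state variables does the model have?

2  (I1, I2 all integral)

#0 stroke→Sf1  (Sf1 (Sf) sets flow on bond)
#4 stroke→J1  (Se1 fixes effort; stroke away)
#1 stroke→I1  (J1: bond 4 brought effort, rest push out)
#2 stroke→R1  (0-jn J1 has e-setter on 4)
#3 stroke→I2  (J1: bond 4 brought effort, rest push out)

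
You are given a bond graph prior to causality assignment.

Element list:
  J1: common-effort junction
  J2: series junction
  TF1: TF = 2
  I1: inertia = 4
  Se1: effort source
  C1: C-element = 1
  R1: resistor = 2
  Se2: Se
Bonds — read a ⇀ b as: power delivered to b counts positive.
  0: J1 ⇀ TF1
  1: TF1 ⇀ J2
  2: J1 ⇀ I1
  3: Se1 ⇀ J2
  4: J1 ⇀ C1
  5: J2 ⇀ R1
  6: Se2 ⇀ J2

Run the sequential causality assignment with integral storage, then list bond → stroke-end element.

bond 3 stroke at J2  (Se1 fixes effort; stroke away)
bond 6 stroke at J2  (Se2 fixes effort; stroke away)
bond 2 stroke at I1  (I1 integral (f out))
bond 4 stroke at J1  (C1 outputs effort q/C1)
bond 0 stroke at TF1  (J1 effort already set via bond 4)
bond 1 stroke at J2  (TF TF1: opposite of bond 0)
bond 5 stroke at R1  (closing 1-jn rule on J2)

b0 stroke at TF1
b1 stroke at J2
b2 stroke at I1
b3 stroke at J2
b4 stroke at J1
b5 stroke at R1
b6 stroke at J2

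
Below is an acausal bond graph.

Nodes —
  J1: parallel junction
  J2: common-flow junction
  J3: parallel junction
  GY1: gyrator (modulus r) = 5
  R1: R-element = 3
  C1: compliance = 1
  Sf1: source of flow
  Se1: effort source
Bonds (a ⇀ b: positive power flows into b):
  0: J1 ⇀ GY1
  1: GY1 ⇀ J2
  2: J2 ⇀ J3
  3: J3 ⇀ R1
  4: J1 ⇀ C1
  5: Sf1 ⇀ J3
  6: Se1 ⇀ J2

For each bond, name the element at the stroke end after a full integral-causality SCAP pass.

b5 |Sf1  (Sf1 fixes flow; stroke at Sf1)
b6 |J2  (Se1 fixes effort; stroke away)
b4 |J1  (C1 integral (e out))
b0 |GY1  (J1: bond 4 brought effort, rest push out)
b1 |GY1  (through GY1, causality inverts; strokes same side of GY1)
b2 |J2  (1-jn J2 has f-setter on 1)
b3 |J3  (closing 0-jn rule on J3)

#0 stroke at GY1
#1 stroke at GY1
#2 stroke at J2
#3 stroke at J3
#4 stroke at J1
#5 stroke at Sf1
#6 stroke at J2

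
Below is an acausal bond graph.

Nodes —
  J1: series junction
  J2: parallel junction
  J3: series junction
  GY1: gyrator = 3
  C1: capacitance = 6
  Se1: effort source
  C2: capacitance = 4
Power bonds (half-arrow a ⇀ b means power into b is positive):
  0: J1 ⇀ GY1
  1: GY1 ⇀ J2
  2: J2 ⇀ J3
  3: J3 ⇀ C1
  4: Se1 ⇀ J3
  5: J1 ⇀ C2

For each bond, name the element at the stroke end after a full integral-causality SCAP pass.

#0 stroke at GY1
#1 stroke at GY1
#2 stroke at J2
#3 stroke at J3
#4 stroke at J3
#5 stroke at J1

#4 stroke at J3  (Se1 (Se) sets effort on bond)
#3 stroke at J3  (C1: C, integral causality)
#2 stroke at J2  (J3 needs exactly one f-in)
#1 stroke at GY1  (J2 effort already set via bond 2)
#0 stroke at GY1  (GY1 both-in/both-out from 1)
#5 stroke at J1  (common-f at J1 fixed by 0)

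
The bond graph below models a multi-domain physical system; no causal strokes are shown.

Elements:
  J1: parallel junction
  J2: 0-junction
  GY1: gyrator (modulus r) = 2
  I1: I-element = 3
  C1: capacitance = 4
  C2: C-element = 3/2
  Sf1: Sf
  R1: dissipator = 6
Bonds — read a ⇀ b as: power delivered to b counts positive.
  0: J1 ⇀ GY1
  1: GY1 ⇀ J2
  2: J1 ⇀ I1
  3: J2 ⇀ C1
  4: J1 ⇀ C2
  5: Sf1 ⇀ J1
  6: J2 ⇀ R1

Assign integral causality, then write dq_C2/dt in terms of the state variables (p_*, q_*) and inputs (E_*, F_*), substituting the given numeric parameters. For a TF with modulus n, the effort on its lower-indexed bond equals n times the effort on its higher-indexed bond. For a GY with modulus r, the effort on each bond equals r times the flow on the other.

#5 |Sf1  (Sf1 (Sf) sets flow on bond)
#2 |I1  (I1: I, integral causality)
#3 |J2  (C1 outputs effort q/C1)
#1 |GY1  (J2: bond 3 brought effort, rest push out)
#6 |R1  (common-e at J2 fixed by 3)
#0 |GY1  (GY1: gyrator matches bond 1)
#4 |J1  (closing 0-jn rule on J1)

dq_C2/dt = F_Sf1 - p_I1/3 - q_C1/8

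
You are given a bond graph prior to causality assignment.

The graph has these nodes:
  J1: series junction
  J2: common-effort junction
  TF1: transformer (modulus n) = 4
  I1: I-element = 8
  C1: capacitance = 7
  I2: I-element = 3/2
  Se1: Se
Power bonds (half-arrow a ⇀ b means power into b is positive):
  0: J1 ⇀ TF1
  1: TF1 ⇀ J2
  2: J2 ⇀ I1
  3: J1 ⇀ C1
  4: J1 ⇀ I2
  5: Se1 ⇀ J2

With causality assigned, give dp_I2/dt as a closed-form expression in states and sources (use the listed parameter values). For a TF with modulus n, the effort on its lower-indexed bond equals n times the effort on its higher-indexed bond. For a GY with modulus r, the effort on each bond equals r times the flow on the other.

#5 stroke→J2  (Se1 (Se) sets effort on bond)
#1 stroke→TF1  (J2: bond 5 brought effort, rest push out)
#2 stroke→I1  (0-jn J2 has e-setter on 5)
#0 stroke→J1  (TF TF1: opposite of bond 1)
#3 stroke→J1  (C1 outputs effort q/C1)
#4 stroke→I2  (only one flow-in slot at J1)

dp_I2/dt = -4*E_Se1 - q_C1/7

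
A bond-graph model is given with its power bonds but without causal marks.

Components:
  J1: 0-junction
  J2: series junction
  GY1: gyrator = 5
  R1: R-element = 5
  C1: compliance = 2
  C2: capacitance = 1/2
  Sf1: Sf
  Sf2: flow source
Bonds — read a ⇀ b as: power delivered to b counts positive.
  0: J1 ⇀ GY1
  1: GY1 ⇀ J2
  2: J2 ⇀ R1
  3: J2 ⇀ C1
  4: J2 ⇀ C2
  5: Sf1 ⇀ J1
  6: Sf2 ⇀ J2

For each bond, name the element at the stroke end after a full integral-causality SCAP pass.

#0 stroke→J1
#1 stroke→J2
#2 stroke→J2
#3 stroke→J2
#4 stroke→J2
#5 stroke→Sf1
#6 stroke→Sf2

#5 stroke→Sf1  (Sf1 (Sf) sets flow on bond)
#6 stroke→Sf2  (Sf2: flow source, stroke at near end)
#0 stroke→J1  (closing 0-jn rule on J1)
#1 stroke→J2  (J2 flow already set via bond 6)
#2 stroke→J2  (1-jn J2 has f-setter on 6)
#3 stroke→J2  (J2 flow already set via bond 6)
#4 stroke→J2  (common-f at J2 fixed by 6)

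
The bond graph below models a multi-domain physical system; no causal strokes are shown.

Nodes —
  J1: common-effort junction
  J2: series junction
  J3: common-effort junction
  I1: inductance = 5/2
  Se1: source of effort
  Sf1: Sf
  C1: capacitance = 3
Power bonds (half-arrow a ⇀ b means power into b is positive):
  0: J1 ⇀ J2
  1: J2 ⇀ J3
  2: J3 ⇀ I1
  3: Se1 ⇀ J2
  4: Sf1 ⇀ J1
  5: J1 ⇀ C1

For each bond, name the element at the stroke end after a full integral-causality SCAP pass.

β0 →J2
β1 →J3
β2 →I1
β3 →J2
β4 →Sf1
β5 →J1

bond 3 stroke at J2  (Se1 (Se) sets effort on bond)
bond 4 stroke at Sf1  (Sf1 (Sf) sets flow on bond)
bond 2 stroke at I1  (I1 outputs flow p/I1)
bond 1 stroke at J3  (only one effort-in slot at J3)
bond 0 stroke at J2  (J2 flow already set via bond 1)
bond 5 stroke at J1  (J1 needs exactly one e-in)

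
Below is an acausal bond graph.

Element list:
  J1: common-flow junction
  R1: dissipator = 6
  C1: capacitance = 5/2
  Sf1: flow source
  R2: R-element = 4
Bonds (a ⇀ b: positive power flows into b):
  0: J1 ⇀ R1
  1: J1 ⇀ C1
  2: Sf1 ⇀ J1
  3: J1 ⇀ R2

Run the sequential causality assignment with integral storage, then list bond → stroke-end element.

#0 →J1
#1 →J1
#2 →Sf1
#3 →J1

b2 |Sf1  (source Sf1 imposes f)
b0 |J1  (1-jn J1 has f-setter on 2)
b1 |J1  (J1 flow already set via bond 2)
b3 |J1  (J1 flow already set via bond 2)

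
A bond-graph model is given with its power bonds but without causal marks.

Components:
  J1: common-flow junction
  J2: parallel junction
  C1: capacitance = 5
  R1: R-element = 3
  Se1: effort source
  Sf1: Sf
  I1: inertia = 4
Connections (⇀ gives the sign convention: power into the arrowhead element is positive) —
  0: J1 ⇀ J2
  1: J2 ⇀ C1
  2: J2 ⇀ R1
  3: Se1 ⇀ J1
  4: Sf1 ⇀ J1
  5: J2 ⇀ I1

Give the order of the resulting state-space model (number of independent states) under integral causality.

#3 →J1  (Se1 fixes effort; stroke away)
#4 →Sf1  (Sf1 (Sf) sets flow on bond)
#0 →J1  (J1 flow already set via bond 4)
#1 →J2  (prefer integral on C1)
#2 →R1  (J2 effort already set via bond 1)
#5 →I1  (J2 effort already set via bond 1)

2  (C1, I1 all integral)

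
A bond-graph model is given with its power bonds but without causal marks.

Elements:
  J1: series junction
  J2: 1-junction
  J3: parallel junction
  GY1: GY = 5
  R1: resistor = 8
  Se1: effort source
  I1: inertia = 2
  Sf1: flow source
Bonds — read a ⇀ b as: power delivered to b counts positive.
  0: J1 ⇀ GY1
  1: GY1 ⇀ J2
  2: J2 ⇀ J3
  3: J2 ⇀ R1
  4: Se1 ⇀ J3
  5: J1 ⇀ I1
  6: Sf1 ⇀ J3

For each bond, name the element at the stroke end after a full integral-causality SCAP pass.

#0 →J1
#1 →J2
#2 →J2
#3 →R1
#4 →J3
#5 →I1
#6 →Sf1

b4 →J3  (Se1: effort source, stroke at far end)
b6 →Sf1  (source Sf1 imposes f)
b2 →J2  (common-e at J3 fixed by 4)
b5 →I1  (I1: I, integral causality)
b0 →J1  (J1 flow already set via bond 5)
b1 →J2  (GY1: gyrator matches bond 0)
b3 →R1  (only one flow-in slot at J2)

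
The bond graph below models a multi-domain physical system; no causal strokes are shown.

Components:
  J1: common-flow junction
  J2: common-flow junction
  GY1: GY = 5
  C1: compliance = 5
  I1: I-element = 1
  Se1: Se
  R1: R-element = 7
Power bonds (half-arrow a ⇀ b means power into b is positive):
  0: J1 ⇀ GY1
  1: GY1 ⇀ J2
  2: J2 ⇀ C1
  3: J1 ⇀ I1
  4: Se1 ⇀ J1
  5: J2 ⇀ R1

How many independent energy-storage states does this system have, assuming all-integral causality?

2  (C1, I1 all integral)

bond 4 |J1  (Se1 (Se) sets effort on bond)
bond 2 |J2  (C1 outputs effort q/C1)
bond 3 |I1  (I1 outputs flow p/I1)
bond 0 |J1  (1-jn J1 has f-setter on 3)
bond 1 |J2  (GY1 both-in/both-out from 0)
bond 5 |R1  (J2 needs exactly one f-in)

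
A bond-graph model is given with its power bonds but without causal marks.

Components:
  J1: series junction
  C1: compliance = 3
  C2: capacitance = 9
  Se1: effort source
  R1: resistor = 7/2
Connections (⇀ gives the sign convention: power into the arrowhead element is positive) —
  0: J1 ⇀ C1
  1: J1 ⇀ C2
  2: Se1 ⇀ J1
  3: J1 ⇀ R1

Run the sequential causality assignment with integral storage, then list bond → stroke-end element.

bond 2 stroke→J1  (source Se1 imposes e)
bond 0 stroke→J1  (C1 integral (e out))
bond 1 stroke→J1  (C2: C, integral causality)
bond 3 stroke→R1  (J1: last free bond brings flow in)

#0 →J1
#1 →J1
#2 →J1
#3 →R1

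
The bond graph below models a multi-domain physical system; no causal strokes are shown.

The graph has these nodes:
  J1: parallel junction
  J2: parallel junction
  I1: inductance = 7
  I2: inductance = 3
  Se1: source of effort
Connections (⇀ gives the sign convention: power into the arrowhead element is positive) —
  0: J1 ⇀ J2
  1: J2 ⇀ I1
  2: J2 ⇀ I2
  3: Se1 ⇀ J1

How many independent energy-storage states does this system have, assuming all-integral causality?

2  (I1, I2 all integral)

bond 3 |J1  (Se1 (Se) sets effort on bond)
bond 0 |J2  (J1: bond 3 brought effort, rest push out)
bond 1 |I1  (0-jn J2 has e-setter on 0)
bond 2 |I2  (J2: bond 0 brought effort, rest push out)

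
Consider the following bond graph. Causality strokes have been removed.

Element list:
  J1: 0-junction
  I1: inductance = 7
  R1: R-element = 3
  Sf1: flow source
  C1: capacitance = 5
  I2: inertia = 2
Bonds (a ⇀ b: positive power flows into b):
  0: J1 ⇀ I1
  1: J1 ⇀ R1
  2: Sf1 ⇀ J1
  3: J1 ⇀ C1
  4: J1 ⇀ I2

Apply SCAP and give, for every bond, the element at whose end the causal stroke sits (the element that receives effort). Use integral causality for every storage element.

b2 |Sf1  (source Sf1 imposes f)
b0 |I1  (I1 integral (f out))
b3 |J1  (prefer integral on C1)
b1 |R1  (J1: bond 3 brought effort, rest push out)
b4 |I2  (0-jn J1 has e-setter on 3)

b0 stroke→I1
b1 stroke→R1
b2 stroke→Sf1
b3 stroke→J1
b4 stroke→I2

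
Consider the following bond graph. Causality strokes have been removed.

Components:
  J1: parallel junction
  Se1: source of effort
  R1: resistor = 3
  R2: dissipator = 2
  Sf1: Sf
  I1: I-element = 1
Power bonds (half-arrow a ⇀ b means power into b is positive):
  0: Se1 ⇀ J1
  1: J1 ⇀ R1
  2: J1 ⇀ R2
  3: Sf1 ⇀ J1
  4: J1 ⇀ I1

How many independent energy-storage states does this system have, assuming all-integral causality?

β0 stroke→J1  (source Se1 imposes e)
β3 stroke→Sf1  (Sf1 fixes flow; stroke at Sf1)
β1 stroke→R1  (common-e at J1 fixed by 0)
β2 stroke→R2  (J1 effort already set via bond 0)
β4 stroke→I1  (J1 effort already set via bond 0)

1  (I1 all integral)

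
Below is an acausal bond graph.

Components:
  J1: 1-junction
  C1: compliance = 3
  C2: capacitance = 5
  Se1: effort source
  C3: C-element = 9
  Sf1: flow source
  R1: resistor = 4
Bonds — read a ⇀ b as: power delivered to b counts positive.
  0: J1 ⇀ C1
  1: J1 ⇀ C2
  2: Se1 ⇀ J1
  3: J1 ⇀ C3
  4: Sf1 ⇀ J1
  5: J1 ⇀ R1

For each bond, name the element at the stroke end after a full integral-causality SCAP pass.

b2 |J1  (Se1 fixes effort; stroke away)
b4 |Sf1  (source Sf1 imposes f)
b0 |J1  (J1: bond 4 brought flow, rest push out)
b1 |J1  (1-jn J1 has f-setter on 4)
b3 |J1  (common-f at J1 fixed by 4)
b5 |J1  (J1: bond 4 brought flow, rest push out)

bond 0 →J1
bond 1 →J1
bond 2 →J1
bond 3 →J1
bond 4 →Sf1
bond 5 →J1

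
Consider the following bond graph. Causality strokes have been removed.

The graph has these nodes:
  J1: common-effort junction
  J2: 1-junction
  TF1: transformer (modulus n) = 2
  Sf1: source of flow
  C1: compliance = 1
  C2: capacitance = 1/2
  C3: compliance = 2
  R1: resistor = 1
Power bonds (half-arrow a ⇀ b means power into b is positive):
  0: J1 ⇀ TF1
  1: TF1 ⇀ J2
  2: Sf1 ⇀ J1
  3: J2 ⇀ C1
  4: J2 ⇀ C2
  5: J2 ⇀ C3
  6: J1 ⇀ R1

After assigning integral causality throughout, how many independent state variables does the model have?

β2 stroke at Sf1  (Sf1: flow source, stroke at near end)
β3 stroke at J2  (C1: C, integral causality)
β4 stroke at J2  (C2 outputs effort q/C2)
β5 stroke at J2  (C3 integral (e out))
β1 stroke at TF1  (J2 needs exactly one f-in)
β0 stroke at J1  (TF TF1: opposite of bond 1)
β6 stroke at R1  (J1 effort already set via bond 0)

3  (C1, C2, C3 all integral)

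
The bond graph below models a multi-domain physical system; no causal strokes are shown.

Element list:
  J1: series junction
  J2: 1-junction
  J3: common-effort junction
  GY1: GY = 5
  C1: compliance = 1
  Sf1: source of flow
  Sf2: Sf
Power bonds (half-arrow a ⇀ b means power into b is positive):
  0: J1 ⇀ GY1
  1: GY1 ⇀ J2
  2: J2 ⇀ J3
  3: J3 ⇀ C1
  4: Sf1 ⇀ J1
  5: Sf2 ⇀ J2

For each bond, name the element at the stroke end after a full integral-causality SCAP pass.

b0 stroke at J1
b1 stroke at J2
b2 stroke at J2
b3 stroke at J3
b4 stroke at Sf1
b5 stroke at Sf2

β4 stroke→Sf1  (source Sf1 imposes f)
β5 stroke→Sf2  (source Sf2 imposes f)
β0 stroke→J1  (common-f at J1 fixed by 4)
β1 stroke→J2  (1-jn J2 has f-setter on 5)
β2 stroke→J2  (J2 flow already set via bond 5)
β3 stroke→J3  (J3 needs exactly one e-in)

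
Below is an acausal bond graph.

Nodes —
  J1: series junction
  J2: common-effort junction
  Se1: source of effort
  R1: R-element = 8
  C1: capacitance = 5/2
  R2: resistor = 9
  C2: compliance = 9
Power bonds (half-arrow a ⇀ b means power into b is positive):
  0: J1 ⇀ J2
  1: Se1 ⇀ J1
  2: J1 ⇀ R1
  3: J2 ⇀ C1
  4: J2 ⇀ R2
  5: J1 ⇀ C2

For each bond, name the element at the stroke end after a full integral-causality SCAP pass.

#1 |J1  (source Se1 imposes e)
#3 |J2  (C1 integral (e out))
#0 |J1  (J2 effort already set via bond 3)
#4 |R2  (J2 effort already set via bond 3)
#5 |J1  (prefer integral on C2)
#2 |R1  (J1 needs exactly one f-in)

b0 stroke at J1
b1 stroke at J1
b2 stroke at R1
b3 stroke at J2
b4 stroke at R2
b5 stroke at J1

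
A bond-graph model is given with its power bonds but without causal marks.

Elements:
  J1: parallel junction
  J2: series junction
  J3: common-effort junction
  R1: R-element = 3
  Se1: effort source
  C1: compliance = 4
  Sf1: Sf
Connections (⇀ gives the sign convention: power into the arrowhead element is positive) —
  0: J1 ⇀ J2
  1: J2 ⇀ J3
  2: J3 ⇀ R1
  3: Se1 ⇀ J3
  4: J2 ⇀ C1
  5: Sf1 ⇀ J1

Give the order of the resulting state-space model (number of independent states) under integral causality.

1  (C1 all integral)

#3 stroke at J3  (Se1 fixes effort; stroke away)
#5 stroke at Sf1  (Sf1: flow source, stroke at near end)
#0 stroke at J1  (J1: last free bond brings effort in)
#1 stroke at J2  (J2 flow already set via bond 0)
#4 stroke at J2  (J2 flow already set via bond 0)
#2 stroke at R1  (common-e at J3 fixed by 3)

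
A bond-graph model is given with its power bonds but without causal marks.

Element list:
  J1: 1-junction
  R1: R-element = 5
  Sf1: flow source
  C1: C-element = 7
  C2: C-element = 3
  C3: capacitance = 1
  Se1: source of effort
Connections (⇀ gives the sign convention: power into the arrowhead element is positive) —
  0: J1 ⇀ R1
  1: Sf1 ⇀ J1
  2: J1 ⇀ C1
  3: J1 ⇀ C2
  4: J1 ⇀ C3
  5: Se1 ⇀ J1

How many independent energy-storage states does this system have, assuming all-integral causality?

#1 |Sf1  (Sf1: flow source, stroke at near end)
#5 |J1  (source Se1 imposes e)
#0 |J1  (J1 flow already set via bond 1)
#2 |J1  (J1 flow already set via bond 1)
#3 |J1  (J1: bond 1 brought flow, rest push out)
#4 |J1  (1-jn J1 has f-setter on 1)

3  (C1, C2, C3 all integral)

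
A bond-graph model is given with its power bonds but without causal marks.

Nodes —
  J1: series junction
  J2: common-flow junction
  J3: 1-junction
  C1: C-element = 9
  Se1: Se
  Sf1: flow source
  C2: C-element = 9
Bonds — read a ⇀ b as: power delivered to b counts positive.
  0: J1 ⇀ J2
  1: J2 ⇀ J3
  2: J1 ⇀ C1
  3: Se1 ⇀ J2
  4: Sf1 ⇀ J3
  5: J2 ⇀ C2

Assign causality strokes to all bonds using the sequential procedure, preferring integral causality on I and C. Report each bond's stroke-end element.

bond 0 stroke→J2
bond 1 stroke→J3
bond 2 stroke→J1
bond 3 stroke→J2
bond 4 stroke→Sf1
bond 5 stroke→J2

b3 |J2  (Se1 fixes effort; stroke away)
b4 |Sf1  (Sf1: flow source, stroke at near end)
b1 |J3  (J3 flow already set via bond 4)
b0 |J2  (1-jn J2 has f-setter on 1)
b5 |J2  (J2 flow already set via bond 1)
b2 |J1  (J1 flow already set via bond 0)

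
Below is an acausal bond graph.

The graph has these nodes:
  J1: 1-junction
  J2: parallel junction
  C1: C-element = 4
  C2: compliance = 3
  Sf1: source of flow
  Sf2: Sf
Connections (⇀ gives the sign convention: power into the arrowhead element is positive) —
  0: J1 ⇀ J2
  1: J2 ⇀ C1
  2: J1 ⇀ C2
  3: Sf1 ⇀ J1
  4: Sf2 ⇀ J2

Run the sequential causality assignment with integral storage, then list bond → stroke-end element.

bond 3 →Sf1  (Sf1 fixes flow; stroke at Sf1)
bond 4 →Sf2  (Sf2: flow source, stroke at near end)
bond 0 →J1  (1-jn J1 has f-setter on 3)
bond 2 →J1  (J1 flow already set via bond 3)
bond 1 →J2  (only one effort-in slot at J2)

b0 stroke at J1
b1 stroke at J2
b2 stroke at J1
b3 stroke at Sf1
b4 stroke at Sf2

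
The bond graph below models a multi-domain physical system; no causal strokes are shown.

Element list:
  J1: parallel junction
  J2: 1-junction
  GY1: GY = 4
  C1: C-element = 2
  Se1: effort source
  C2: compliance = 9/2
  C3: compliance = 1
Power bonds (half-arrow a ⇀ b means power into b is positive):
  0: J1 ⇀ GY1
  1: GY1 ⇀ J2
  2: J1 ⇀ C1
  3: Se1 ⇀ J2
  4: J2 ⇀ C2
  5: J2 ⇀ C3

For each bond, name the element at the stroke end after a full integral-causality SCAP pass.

b3 stroke→J2  (Se1: effort source, stroke at far end)
b2 stroke→J1  (C1 integral (e out))
b0 stroke→GY1  (J1 effort already set via bond 2)
b1 stroke→GY1  (GY1 both-in/both-out from 0)
b4 stroke→J2  (J2: bond 1 brought flow, rest push out)
b5 stroke→J2  (common-f at J2 fixed by 1)

bond 0 stroke→GY1
bond 1 stroke→GY1
bond 2 stroke→J1
bond 3 stroke→J2
bond 4 stroke→J2
bond 5 stroke→J2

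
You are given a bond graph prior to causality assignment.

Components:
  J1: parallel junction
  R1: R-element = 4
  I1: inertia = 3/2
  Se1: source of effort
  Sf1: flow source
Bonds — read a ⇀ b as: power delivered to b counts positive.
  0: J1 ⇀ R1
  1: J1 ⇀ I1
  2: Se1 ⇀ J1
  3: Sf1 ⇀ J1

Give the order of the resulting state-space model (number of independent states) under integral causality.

1  (I1 all integral)

bond 2 |J1  (Se1 fixes effort; stroke away)
bond 3 |Sf1  (source Sf1 imposes f)
bond 0 |R1  (J1 effort already set via bond 2)
bond 1 |I1  (common-e at J1 fixed by 2)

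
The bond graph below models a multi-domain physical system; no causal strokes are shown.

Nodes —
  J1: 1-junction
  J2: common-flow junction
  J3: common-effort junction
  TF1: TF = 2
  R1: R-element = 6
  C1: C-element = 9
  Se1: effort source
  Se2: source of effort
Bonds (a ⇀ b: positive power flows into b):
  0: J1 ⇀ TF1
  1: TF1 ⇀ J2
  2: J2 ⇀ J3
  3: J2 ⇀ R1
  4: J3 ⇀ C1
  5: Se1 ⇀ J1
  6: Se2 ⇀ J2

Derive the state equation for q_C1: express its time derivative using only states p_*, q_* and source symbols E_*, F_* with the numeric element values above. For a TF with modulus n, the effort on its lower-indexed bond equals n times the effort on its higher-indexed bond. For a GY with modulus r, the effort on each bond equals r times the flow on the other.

bond 5 →J1  (Se1 (Se) sets effort on bond)
bond 6 →J2  (Se2 (Se) sets effort on bond)
bond 0 →TF1  (only one flow-in slot at J1)
bond 1 →J2  (TF1 one-in-one-out from 0)
bond 4 →J3  (C1 outputs effort q/C1)
bond 2 →J2  (0-jn J3 has e-setter on 4)
bond 3 →R1  (J2 needs exactly one f-in)

dq_C1/dt = E_Se1/12 + E_Se2/6 - q_C1/54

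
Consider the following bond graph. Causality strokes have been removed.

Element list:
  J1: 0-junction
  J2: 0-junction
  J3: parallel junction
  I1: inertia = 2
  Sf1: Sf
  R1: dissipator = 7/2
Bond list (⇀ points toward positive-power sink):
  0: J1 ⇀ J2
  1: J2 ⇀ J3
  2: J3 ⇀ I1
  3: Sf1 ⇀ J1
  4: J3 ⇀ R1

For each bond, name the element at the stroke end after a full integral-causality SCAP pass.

#3 →Sf1  (Sf1 (Sf) sets flow on bond)
#0 →J1  (only one effort-in slot at J1)
#1 →J2  (J2 needs exactly one e-in)
#2 →I1  (I1 integral (f out))
#4 →J3  (J3: last free bond brings effort in)

bond 0 →J1
bond 1 →J2
bond 2 →I1
bond 3 →Sf1
bond 4 →J3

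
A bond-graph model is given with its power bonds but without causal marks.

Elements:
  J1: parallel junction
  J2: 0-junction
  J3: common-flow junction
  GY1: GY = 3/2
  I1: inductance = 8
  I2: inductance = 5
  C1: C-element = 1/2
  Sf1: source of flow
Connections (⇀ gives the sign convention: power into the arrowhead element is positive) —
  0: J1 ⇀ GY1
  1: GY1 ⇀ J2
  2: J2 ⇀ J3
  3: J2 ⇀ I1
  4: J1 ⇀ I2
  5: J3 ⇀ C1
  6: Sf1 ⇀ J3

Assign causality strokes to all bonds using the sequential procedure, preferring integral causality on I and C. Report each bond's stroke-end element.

bond 6 |Sf1  (Sf1 (Sf) sets flow on bond)
bond 2 |J3  (J3: bond 6 brought flow, rest push out)
bond 5 |J3  (J3 flow already set via bond 6)
bond 3 |I1  (I1: I, integral causality)
bond 1 |J2  (closing 0-jn rule on J2)
bond 0 |J1  (GY1 both-in/both-out from 1)
bond 4 |I2  (J1: bond 0 brought effort, rest push out)

#0 |J1
#1 |J2
#2 |J3
#3 |I1
#4 |I2
#5 |J3
#6 |Sf1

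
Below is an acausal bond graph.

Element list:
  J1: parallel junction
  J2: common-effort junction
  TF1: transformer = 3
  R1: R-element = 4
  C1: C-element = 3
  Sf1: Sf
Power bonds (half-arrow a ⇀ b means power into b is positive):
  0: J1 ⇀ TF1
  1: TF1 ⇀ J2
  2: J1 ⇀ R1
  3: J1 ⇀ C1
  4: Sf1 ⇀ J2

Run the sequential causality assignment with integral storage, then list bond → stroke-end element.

#0 stroke at TF1
#1 stroke at J2
#2 stroke at R1
#3 stroke at J1
#4 stroke at Sf1

#4 |Sf1  (source Sf1 imposes f)
#1 |J2  (J2 needs exactly one e-in)
#0 |TF1  (TF TF1: opposite of bond 1)
#3 |J1  (prefer integral on C1)
#2 |R1  (J1 effort already set via bond 3)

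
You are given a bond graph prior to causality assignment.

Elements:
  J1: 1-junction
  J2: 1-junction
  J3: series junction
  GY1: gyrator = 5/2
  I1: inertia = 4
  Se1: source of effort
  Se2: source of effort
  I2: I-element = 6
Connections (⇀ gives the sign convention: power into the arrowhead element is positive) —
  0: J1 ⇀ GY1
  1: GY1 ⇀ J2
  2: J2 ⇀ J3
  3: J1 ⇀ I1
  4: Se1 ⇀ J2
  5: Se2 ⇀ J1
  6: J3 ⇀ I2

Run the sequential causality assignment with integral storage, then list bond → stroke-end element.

bond 0 →J1
bond 1 →J2
bond 2 →J3
bond 3 →I1
bond 4 →J2
bond 5 →J1
bond 6 →I2

b4 stroke→J2  (Se1: effort source, stroke at far end)
b5 stroke→J1  (Se2: effort source, stroke at far end)
b3 stroke→I1  (I1: I, integral causality)
b0 stroke→J1  (1-jn J1 has f-setter on 3)
b1 stroke→J2  (GY1 both-in/both-out from 0)
b2 stroke→J3  (closing 1-jn rule on J2)
b6 stroke→I2  (J3: last free bond brings flow in)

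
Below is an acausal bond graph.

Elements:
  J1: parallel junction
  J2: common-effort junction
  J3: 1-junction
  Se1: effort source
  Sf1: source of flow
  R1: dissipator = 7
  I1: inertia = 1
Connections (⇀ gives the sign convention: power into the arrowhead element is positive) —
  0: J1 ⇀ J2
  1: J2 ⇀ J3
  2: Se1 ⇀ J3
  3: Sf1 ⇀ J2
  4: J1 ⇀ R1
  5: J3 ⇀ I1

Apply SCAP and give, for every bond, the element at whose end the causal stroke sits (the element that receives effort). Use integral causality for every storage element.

b0 →J2
b1 →J3
b2 →J3
b3 →Sf1
b4 →J1
b5 →I1

bond 2 |J3  (Se1 (Se) sets effort on bond)
bond 3 |Sf1  (Sf1: flow source, stroke at near end)
bond 5 |I1  (I1 outputs flow p/I1)
bond 1 |J3  (1-jn J3 has f-setter on 5)
bond 0 |J2  (closing 0-jn rule on J2)
bond 4 |J1  (closing 0-jn rule on J1)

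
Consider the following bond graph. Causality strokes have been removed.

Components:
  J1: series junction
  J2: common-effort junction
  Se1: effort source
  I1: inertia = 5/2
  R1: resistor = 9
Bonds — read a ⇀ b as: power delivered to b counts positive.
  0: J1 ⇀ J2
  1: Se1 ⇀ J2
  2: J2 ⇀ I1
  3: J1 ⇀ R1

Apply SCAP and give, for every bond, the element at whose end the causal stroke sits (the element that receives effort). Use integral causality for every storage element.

β0 |J1
β1 |J2
β2 |I1
β3 |R1

bond 1 stroke at J2  (Se1 (Se) sets effort on bond)
bond 0 stroke at J1  (J2 effort already set via bond 1)
bond 2 stroke at I1  (0-jn J2 has e-setter on 1)
bond 3 stroke at R1  (J1: last free bond brings flow in)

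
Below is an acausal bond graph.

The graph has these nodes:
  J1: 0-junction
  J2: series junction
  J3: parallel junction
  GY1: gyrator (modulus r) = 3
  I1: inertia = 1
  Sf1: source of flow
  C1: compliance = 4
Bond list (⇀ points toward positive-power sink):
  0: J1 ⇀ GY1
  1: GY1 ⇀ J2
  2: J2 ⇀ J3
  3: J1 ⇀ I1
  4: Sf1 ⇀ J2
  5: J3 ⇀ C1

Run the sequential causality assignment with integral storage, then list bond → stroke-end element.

b4 stroke→Sf1  (Sf1: flow source, stroke at near end)
b1 stroke→J2  (J2: bond 4 brought flow, rest push out)
b2 stroke→J2  (common-f at J2 fixed by 4)
b5 stroke→J3  (only one effort-in slot at J3)
b0 stroke→J1  (GY GY1: same side as bond 1)
b3 stroke→I1  (J1: bond 0 brought effort, rest push out)

#0 →J1
#1 →J2
#2 →J2
#3 →I1
#4 →Sf1
#5 →J3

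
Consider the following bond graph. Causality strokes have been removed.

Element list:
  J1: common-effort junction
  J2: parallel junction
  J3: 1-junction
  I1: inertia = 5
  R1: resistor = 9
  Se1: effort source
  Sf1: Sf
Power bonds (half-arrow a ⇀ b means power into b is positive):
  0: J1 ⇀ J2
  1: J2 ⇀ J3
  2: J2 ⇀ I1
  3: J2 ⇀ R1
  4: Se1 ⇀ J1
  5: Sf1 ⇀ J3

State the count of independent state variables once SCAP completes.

1  (I1 all integral)

#4 →J1  (Se1: effort source, stroke at far end)
#5 →Sf1  (source Sf1 imposes f)
#0 →J2  (J1: bond 4 brought effort, rest push out)
#1 →J3  (0-jn J2 has e-setter on 0)
#2 →I1  (common-e at J2 fixed by 0)
#3 →R1  (0-jn J2 has e-setter on 0)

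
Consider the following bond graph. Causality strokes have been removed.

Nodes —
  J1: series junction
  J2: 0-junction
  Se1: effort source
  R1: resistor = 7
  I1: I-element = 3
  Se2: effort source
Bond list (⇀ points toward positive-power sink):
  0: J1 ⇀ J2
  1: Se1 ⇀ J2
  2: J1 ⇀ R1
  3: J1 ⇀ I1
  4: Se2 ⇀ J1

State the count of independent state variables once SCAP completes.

1  (I1 all integral)

bond 1 →J2  (source Se1 imposes e)
bond 4 →J1  (Se2 (Se) sets effort on bond)
bond 0 →J1  (0-jn J2 has e-setter on 1)
bond 3 →I1  (prefer integral on I1)
bond 2 →J1  (J1 flow already set via bond 3)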